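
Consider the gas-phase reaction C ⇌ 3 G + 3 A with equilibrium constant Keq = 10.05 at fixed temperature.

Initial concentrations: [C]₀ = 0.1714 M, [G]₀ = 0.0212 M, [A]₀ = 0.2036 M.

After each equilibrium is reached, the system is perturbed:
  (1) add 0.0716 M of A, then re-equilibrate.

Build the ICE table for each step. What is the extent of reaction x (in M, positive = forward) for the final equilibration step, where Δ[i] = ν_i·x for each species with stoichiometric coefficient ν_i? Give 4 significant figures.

Q₀ = 4.6917e-07 vs Keq = 10.05 ⇒ Q<K, forward
Step 1:
                   C          G          A
  init        0.1714     0.0212     0.2036
  Δ          -0.1665     0.4995     0.4995
  eq        0.004885     0.5207     0.7031
  solve Keq expr → x = 0.1665; check Q = 10.05
Then add 0.0716 M of A.
Step 2:
                   C          G          A
  init      0.004885     0.5207     0.7747
  Δ         0.001391  -0.004173  -0.004173
  eq        0.006276     0.5166     0.7706
  solve Keq expr → x = -0.001391; check Q = 10.05

x = -0.001391 M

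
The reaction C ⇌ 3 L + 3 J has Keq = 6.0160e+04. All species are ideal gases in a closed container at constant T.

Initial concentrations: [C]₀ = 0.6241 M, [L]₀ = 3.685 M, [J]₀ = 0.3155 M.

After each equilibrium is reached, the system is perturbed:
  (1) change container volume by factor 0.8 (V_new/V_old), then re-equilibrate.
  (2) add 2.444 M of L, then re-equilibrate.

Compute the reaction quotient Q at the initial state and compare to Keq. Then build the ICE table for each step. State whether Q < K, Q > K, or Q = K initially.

Q₀ = 2.518 vs Keq = 6.0160e+04 ⇒ Q<K, forward
Step 1:
                  C         L         J
  init       0.6241     3.685    0.3155
  Δ         -0.5984     1.795     1.795
  eq        0.02572      5.48     2.111
  solve Keq expr → x = 0.5984; check Q = 6.0160e+04
Then change container volume by factor 0.8 (V_new/V_old).
Step 2:
                  C         L         J
  init      0.03215      6.85     2.638
  Δ          0.0463   -0.1389   -0.1389
  eq        0.07845     6.711     2.499
  solve Keq expr → x = -0.0463; check Q = 6.0160e+04
Then add 2.444 M of L.
Step 3:
                  C         L         J
  init      0.07845     9.155     2.499
  Δ         0.06667      -0.2      -0.2
  eq         0.1451     8.955     2.299
  solve Keq expr → x = -0.06667; check Q = 6.0160e+04

Q₀ = 2.518; Q < K (proceeds forward)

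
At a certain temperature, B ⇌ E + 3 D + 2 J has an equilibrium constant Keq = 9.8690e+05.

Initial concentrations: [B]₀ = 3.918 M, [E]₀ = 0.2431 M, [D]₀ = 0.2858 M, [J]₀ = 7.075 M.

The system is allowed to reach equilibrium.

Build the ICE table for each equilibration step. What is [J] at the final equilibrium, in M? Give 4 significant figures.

Q₀ = 0.0725 vs Keq = 9.8690e+05 ⇒ Q<K, forward
Step 1:
                   B          E          D          J
  Initial      3.918     0.2431     0.2858      7.075
  Change      -3.254      3.254      9.763      6.509
  Equil       0.6636      3.498      10.05      13.58
  solve Keq expr → x = 3.254; check Q = 9.8690e+05

[J]_eq = 13.58 M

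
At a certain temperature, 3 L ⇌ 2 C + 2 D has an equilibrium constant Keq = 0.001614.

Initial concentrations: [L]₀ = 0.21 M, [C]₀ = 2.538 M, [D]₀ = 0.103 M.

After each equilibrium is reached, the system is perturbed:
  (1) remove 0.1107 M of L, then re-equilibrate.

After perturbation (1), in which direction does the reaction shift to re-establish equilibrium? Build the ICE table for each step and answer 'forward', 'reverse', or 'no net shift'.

Direction: reverse

Q₀ = 7.379 vs Keq = 0.001614 ⇒ Q>K, reverse
Step 1:
                  L         C         D
  Initial      0.21     2.538     0.103
  Change     0.1492  -0.09945  -0.09945
  Equil      0.3592     2.439  0.003546
  solve Keq expr → x = -0.04973; check Q = 0.001614
Then remove 0.1107 M of L.
Step 2:
                  L         C         D
  Initial    0.2485     2.439  0.003546
  Change   0.002216 -0.001477 -0.001477
  Equil      0.2507     2.437  0.002069
  solve Keq expr → x = -7.3860e-04; check Q = 0.001614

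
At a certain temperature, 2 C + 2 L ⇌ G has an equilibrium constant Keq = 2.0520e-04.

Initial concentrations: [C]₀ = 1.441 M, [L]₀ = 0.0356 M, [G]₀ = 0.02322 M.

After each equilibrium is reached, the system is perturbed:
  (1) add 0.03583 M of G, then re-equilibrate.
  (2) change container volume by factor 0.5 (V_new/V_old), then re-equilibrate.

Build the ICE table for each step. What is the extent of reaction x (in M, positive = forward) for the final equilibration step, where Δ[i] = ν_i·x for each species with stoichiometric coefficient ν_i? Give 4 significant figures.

x = 1.6447e-04 M

Q₀ = 8.823 vs Keq = 2.0520e-04 ⇒ Q>K, reverse
Step 1:
                   C          L          G
  Initial      1.441     0.0356    0.02322
  Change     0.04643    0.04643   -0.02322
  Equil        1.487    0.08203 3.0552e-06
  solve Keq expr → x = -0.02322; check Q = 2.0520e-04
Then add 0.03583 M of G.
Step 2:
                   C          L          G
  Initial      1.487    0.08203    0.03583
  Change     0.07164    0.07164   -0.03582
  Equil        1.559     0.1537 1.1779e-05
  solve Keq expr → x = -0.03582; check Q = 2.0520e-04
Then change container volume by factor 0.5 (V_new/V_old).
Step 3:
                   C          L          G
  Initial      3.118     0.3074 2.3559e-05
  Change  -3.2894e-04 -3.2894e-04 1.6447e-04
  Equil        3.118      0.307 1.8803e-04
  solve Keq expr → x = 1.6447e-04; check Q = 2.0520e-04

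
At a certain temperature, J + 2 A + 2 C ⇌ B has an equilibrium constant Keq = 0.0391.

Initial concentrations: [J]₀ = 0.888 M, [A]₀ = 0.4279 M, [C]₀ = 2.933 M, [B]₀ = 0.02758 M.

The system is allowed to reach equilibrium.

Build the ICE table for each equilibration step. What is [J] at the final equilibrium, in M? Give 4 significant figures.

Q₀ = 0.01972 vs Keq = 0.0391 ⇒ Q<K, forward
Step 1:
                    J           A           C           B
  init          0.888      0.4279       2.933     0.02758
  Δ          -0.01689    -0.03378    -0.03378     0.01689
  eq           0.8711      0.3941       2.899     0.04447
  solve Keq expr → x = 0.01689; check Q = 0.0391

[J]_eq = 0.8711 M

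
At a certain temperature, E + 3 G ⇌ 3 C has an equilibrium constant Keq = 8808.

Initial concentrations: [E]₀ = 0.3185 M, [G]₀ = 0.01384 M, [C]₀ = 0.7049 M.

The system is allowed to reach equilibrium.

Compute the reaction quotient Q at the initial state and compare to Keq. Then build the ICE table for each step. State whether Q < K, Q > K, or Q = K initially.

Q₀ = 4.1482e+05; Q > K (proceeds reverse)

Q₀ = 4.1482e+05 vs Keq = 8808 ⇒ Q>K, reverse
Step 1:
                    E           G           C
  Initial      0.3185     0.01384      0.7049
  Change      0.01108     0.03324    -0.03324
  Equil        0.3296     0.04708      0.6717
  solve Keq expr → x = -0.01108; check Q = 8808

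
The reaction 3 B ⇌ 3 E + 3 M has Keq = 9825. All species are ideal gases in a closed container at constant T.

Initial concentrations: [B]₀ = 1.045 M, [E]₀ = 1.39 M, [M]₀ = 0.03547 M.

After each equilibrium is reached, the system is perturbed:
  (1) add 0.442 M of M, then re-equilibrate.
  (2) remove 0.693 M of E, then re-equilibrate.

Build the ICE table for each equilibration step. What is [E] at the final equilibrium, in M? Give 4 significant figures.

[E]_eq = 1.634 M

Q₀ = 1.0502e-04 vs Keq = 9825 ⇒ Q<K, forward
Step 1:
                    B           E           M
  I             1.045        1.39     0.03547
  C            -0.939       0.939       0.939
  E             0.106       2.329      0.9745
  solve Keq expr → x = 0.313; check Q = 9825
Then add 0.442 M of M.
Step 2:
                    B           E           M
  I             0.106       2.329       1.417
  C           0.04098    -0.04098    -0.04098
  E            0.1469       2.288       1.376
  solve Keq expr → x = -0.01366; check Q = 9825
Then remove 0.693 M of E.
Step 3:
                    B           E           M
  I            0.1469       1.595       1.376
  C          -0.03902     0.03902     0.03902
  E            0.1079       1.634       1.415
  solve Keq expr → x = 0.01301; check Q = 9825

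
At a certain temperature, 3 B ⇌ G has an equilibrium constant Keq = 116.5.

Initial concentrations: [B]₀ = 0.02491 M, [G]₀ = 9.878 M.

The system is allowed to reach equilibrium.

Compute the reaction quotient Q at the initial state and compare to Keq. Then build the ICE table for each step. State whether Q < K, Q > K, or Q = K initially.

Q₀ = 6.3907e+05; Q > K (proceeds reverse)

Q₀ = 6.3907e+05 vs Keq = 116.5 ⇒ Q>K, reverse
Step 1:
                   B          G
  Initial    0.02491      9.878
  Change      0.4124    -0.1375
  Equil       0.4373      9.741
  solve Keq expr → x = -0.1375; check Q = 116.5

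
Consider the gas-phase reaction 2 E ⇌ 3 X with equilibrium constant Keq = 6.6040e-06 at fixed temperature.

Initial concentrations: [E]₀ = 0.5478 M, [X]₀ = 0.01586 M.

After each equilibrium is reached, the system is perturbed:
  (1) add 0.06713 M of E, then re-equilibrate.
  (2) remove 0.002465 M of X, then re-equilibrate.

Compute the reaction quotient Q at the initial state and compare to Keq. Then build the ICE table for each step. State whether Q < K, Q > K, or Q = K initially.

Q₀ = 1.3294e-05 vs Keq = 6.6040e-06 ⇒ Q>K, reverse
Step 1:
                   E          X
  I           0.5478    0.01586
  C         0.002177  -0.003266
  E             0.55    0.01259
  solve Keq expr → x = -0.001089; check Q = 6.6040e-06
Then add 0.06713 M of E.
Step 2:
                   E          X
  I           0.6171    0.01259
  C       -6.6352e-04 9.9528e-04
  E           0.6164    0.01359
  solve Keq expr → x = 3.3176e-04; check Q = 6.6040e-06
Then remove 0.002465 M of X.
Step 3:
                   E          X
  I           0.6164    0.01112
  C        -0.001627   0.002441
  E           0.6148    0.01357
  solve Keq expr → x = 8.1369e-04; check Q = 6.6040e-06

Q₀ = 1.3294e-05; Q > K (proceeds reverse)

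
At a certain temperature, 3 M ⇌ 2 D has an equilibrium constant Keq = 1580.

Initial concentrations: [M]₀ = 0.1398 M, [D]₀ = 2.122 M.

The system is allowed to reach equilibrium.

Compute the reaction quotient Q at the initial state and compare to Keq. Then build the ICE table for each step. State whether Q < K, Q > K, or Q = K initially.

Q₀ = 1648 vs Keq = 1580 ⇒ Q>K, reverse
Step 1:
                  M         D
  I          0.1398     2.122
  C        0.001922 -0.001281
  E          0.1417     2.121
  solve Keq expr → x = -6.4057e-04; check Q = 1580

Q₀ = 1648; Q > K (proceeds reverse)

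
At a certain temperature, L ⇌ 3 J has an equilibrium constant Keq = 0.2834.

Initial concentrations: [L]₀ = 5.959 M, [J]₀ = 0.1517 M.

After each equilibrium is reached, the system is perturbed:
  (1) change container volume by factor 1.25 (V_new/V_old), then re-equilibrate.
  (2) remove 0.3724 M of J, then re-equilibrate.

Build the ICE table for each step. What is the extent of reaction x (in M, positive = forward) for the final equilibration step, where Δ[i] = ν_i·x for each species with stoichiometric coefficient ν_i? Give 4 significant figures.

Q₀ = 5.8585e-04 vs Keq = 0.2834 ⇒ Q<K, forward
Step 1:
                   L          J
  init         5.959     0.1517
  Δ          -0.3387      1.016
  eq            5.62      1.168
  solve Keq expr → x = 0.3387; check Q = 0.2834
Then change container volume by factor 1.25 (V_new/V_old).
Step 2:
                   L          J
  init         4.496     0.9343
  Δ         -0.04864     0.1459
  eq           4.448       1.08
  solve Keq expr → x = 0.04864; check Q = 0.2834
Then remove 0.3724 M of J.
Step 3:
                   L          J
  init         4.448     0.7078
  Δ          -0.1208     0.3625
  eq           4.327       1.07
  solve Keq expr → x = 0.1208; check Q = 0.2834

x = 0.1208 M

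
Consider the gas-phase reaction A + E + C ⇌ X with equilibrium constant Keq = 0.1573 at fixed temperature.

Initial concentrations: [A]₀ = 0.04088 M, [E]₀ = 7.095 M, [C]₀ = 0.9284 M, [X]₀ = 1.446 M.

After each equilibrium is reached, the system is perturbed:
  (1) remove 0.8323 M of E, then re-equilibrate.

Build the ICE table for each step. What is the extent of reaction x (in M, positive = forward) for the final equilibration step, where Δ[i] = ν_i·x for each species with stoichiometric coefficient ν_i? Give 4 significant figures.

Q₀ = 5.37 vs Keq = 0.1573 ⇒ Q>K, reverse
Step 1:
                    A           E           C           X
  init        0.04088       7.095      0.9284       1.446
  Δ            0.5066      0.5066      0.5066     -0.5066
  eq           0.5475       7.602       1.435      0.9394
  solve Keq expr → x = -0.5066; check Q = 0.1573
Then remove 0.8323 M of E.
Step 2:
                    A           E           C           X
  init         0.5475       6.769       1.435      0.9394
  Δ           0.03138     0.03138     0.03138    -0.03138
  eq           0.5789       6.801       1.466       0.908
  solve Keq expr → x = -0.03138; check Q = 0.1573

x = -0.03138 M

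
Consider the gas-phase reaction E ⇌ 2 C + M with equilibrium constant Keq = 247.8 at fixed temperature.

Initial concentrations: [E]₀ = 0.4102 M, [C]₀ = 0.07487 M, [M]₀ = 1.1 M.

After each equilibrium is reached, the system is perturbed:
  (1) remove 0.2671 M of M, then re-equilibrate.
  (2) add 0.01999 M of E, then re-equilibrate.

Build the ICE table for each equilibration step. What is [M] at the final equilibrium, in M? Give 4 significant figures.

[M]_eq = 1.259 M

Q₀ = 0.01503 vs Keq = 247.8 ⇒ Q<K, forward
Step 1:
                  E         C         M
  init       0.4102   0.07487       1.1
  Δ         -0.4054    0.8109    0.4054
  eq       0.004766    0.8857     1.505
  solve Keq expr → x = 0.4054; check Q = 247.8
Then remove 0.2671 M of M.
Step 2:
                  E         C         M
  init     0.004766    0.8857     1.238
  Δ       -8.2832e-04  0.001657 8.2832e-04
  eq       0.003938    0.8874     1.239
  solve Keq expr → x = 8.2832e-04; check Q = 247.8
Then add 0.01999 M of E.
Step 3:
                  E         C         M
  init      0.02393    0.8874     1.239
  Δ        -0.01957   0.03913   0.01957
  eq       0.004361    0.9265     1.259
  solve Keq expr → x = 0.01957; check Q = 247.8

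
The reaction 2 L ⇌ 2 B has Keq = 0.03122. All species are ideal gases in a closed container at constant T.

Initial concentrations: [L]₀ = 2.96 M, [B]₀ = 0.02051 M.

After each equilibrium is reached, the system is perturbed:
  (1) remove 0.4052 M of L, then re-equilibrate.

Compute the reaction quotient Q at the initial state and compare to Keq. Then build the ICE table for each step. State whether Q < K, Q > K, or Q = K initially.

Q₀ = 4.8012e-05; Q < K (proceeds forward)

Q₀ = 4.8012e-05 vs Keq = 0.03122 ⇒ Q<K, forward
Step 1:
                    L           B
  Initial        2.96     0.02051
  Change       -0.427       0.427
  Equil         2.533      0.4476
  solve Keq expr → x = 0.2135; check Q = 0.03122
Then remove 0.4052 M of L.
Step 2:
                    L           B
  Initial       2.128      0.4476
  Change      0.06084    -0.06084
  Equil         2.189      0.3867
  solve Keq expr → x = -0.03042; check Q = 0.03122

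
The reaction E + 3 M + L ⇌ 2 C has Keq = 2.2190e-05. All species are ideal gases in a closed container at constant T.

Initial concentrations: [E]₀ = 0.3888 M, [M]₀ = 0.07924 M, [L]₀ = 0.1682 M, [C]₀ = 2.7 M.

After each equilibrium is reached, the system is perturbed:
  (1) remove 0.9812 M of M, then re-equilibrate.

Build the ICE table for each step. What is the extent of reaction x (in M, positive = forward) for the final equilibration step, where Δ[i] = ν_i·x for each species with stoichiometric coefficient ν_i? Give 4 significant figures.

x = -0.009977 M

Q₀ = 2.2405e+05 vs Keq = 2.2190e-05 ⇒ Q>K, reverse
Step 1:
                   E          M          L          C
  I           0.3888    0.07924     0.1682        2.7
  C             1.32      3.959       1.32     -2.639
  E            1.708      4.038      1.488    0.06093
  solve Keq expr → x = -1.32; check Q = 2.2190e-05
Then remove 0.9812 M of M.
Step 2:
                   E          M          L          C
  I            1.708      3.057      1.488    0.06093
  C         0.009977    0.02993   0.009977   -0.01995
  E            1.718      3.087      1.498    0.04098
  solve Keq expr → x = -0.009977; check Q = 2.2190e-05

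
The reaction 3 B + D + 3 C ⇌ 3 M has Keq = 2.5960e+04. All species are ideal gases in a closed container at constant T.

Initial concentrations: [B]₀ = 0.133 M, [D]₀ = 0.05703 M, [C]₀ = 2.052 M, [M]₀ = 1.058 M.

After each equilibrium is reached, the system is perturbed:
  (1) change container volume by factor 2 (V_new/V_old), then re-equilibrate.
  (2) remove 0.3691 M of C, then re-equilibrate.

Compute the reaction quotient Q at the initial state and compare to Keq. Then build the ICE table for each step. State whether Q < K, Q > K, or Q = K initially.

Q₀ = 1022 vs Keq = 2.5960e+04 ⇒ Q<K, forward
Step 1:
                   B          D          C          M
  init         0.133    0.05703      2.052      1.058
  Δ         -0.07272   -0.02424   -0.07272    0.07272
  eq         0.06028    0.03279      1.979      1.131
  solve Keq expr → x = 0.02424; check Q = 2.5960e+04
Then change container volume by factor 2 (V_new/V_old).
Step 2:
                   B          D          C          M
  init       0.03014    0.01639     0.9896     0.5654
  Δ          0.02959   0.009863    0.02959   -0.02959
  eq         0.05973    0.02626      1.019     0.5358
  solve Keq expr → x = -0.009863; check Q = 2.5960e+04
Then remove 0.3691 M of C.
Step 3:
                   B          D          C          M
  init       0.05973    0.02626     0.6501     0.5358
  Δ          0.02089   0.006962    0.02089   -0.02089
  eq         0.08061    0.03322      0.671     0.5149
  solve Keq expr → x = -0.006962; check Q = 2.5960e+04

Q₀ = 1022; Q < K (proceeds forward)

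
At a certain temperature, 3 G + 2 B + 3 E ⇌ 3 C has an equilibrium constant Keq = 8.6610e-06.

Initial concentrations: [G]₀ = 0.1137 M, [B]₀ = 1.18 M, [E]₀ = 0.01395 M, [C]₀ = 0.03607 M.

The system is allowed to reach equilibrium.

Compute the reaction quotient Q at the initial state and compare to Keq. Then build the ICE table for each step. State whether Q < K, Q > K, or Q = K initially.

Q₀ = 8446; Q > K (proceeds reverse)

Q₀ = 8446 vs Keq = 8.6610e-06 ⇒ Q>K, reverse
Step 1:
                    G           B           E           C
  Initial      0.1137        1.18     0.01395     0.03607
  Change       0.0359     0.02393      0.0359     -0.0359
  Equil        0.1496       1.204     0.04985  1.7331e-04
  solve Keq expr → x = -0.01197; check Q = 8.6610e-06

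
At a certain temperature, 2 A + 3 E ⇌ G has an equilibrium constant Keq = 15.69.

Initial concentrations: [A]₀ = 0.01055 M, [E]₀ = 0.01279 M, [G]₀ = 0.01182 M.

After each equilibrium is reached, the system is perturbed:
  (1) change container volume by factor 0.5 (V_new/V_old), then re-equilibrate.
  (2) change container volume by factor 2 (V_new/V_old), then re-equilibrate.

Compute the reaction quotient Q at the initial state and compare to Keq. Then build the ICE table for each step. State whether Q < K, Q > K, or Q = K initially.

Q₀ = 5.0758e+07; Q > K (proceeds reverse)

Q₀ = 5.0758e+07 vs Keq = 15.69 ⇒ Q>K, reverse
Step 1:
                   A          E          G
  Initial    0.01055    0.01279    0.01182
  Change     0.02364    0.03545   -0.01182
  Equil      0.03419    0.04824 2.0589e-06
  solve Keq expr → x = -0.01182; check Q = 15.69
Then change container volume by factor 0.5 (V_new/V_old).
Step 2:
                   A          E          G
  Initial    0.06837    0.09649 4.1179e-06
  Change  -1.2232e-04 -1.8348e-04 6.1159e-05
  Equil      0.06825     0.0963 6.5276e-05
  solve Keq expr → x = 6.1159e-05; check Q = 15.69
Then change container volume by factor 2 (V_new/V_old).
Step 3:
                   A          E          G
  Initial    0.03412    0.04815 3.2638e-05
  Change  6.1159e-05 9.1738e-05 -3.0579e-05
  Equil      0.03419    0.04824 2.0589e-06
  solve Keq expr → x = -3.0579e-05; check Q = 15.69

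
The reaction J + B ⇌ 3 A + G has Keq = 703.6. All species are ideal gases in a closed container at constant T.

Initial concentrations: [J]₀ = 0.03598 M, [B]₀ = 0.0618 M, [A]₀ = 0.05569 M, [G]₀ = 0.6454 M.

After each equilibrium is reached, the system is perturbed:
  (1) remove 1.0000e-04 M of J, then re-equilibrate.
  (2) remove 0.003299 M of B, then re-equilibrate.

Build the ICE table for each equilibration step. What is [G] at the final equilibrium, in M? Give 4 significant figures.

Q₀ = 0.05013 vs Keq = 703.6 ⇒ Q<K, forward
Step 1:
                    J           B           A           G
  init        0.03598      0.0618     0.05569      0.6454
  Δ          -0.03582    -0.03582      0.1075     0.03582
  eq       1.6181e-04     0.02598      0.1631      0.6812
  solve Keq expr → x = 0.03582; check Q = 703.6
Then remove 1.0000e-04 M of J.
Step 2:
                    J           B           A           G
  init     6.1811e-05     0.02598      0.1631      0.6812
  Δ        9.8491e-05  9.8491e-05 -2.9547e-04 -9.8491e-05
  eq       1.6030e-04     0.02608      0.1628      0.6811
  solve Keq expr → x = -9.8491e-05; check Q = 703.6
Then remove 0.003299 M of B.
Step 3:
                    J           B           A           G
  init     1.6030e-04     0.02278      0.1628      0.6811
  Δ        2.2793e-05  2.2793e-05 -6.8380e-05 -2.2793e-05
  eq       1.8310e-04      0.0228      0.1628      0.6811
  solve Keq expr → x = -2.2793e-05; check Q = 703.6

[G]_eq = 0.6811 M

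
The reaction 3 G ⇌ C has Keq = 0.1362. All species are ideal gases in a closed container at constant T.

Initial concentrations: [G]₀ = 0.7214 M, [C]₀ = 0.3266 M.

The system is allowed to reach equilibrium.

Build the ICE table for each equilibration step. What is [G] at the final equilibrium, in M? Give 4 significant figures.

Q₀ = 0.8699 vs Keq = 0.1362 ⇒ Q>K, reverse
Step 1:
                  G         C
  I          0.7214    0.3266
  C          0.4014   -0.1338
  E           1.123    0.1928
  solve Keq expr → x = -0.1338; check Q = 0.1362

[G]_eq = 1.123 M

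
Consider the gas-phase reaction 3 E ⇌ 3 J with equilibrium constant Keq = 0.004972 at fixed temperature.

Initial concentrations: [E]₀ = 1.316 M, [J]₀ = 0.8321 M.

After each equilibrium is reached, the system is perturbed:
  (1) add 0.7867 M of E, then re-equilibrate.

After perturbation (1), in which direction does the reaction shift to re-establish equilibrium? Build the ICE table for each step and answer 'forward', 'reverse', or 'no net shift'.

Q₀ = 0.2528 vs Keq = 0.004972 ⇒ Q>K, reverse
Step 1:
                  E         J
  init        1.316    0.8321
  Δ          0.5189   -0.5189
  eq          1.835    0.3132
  solve Keq expr → x = -0.173; check Q = 0.004972
Then add 0.7867 M of E.
Step 2:
                  E         J
  init        2.622    0.3132
  Δ         -0.1147    0.1147
  eq          2.507    0.4279
  solve Keq expr → x = 0.03823; check Q = 0.004972

Direction: forward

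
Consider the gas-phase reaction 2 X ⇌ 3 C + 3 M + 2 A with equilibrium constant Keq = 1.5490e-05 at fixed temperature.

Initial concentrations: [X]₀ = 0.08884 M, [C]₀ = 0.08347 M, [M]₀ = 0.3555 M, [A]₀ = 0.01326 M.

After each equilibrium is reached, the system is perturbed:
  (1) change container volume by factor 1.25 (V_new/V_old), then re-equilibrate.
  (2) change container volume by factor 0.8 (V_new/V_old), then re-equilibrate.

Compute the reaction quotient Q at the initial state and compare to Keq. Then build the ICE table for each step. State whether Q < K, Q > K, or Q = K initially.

Q₀ = 5.8208e-07; Q < K (proceeds forward)

Q₀ = 5.8208e-07 vs Keq = 1.5490e-05 ⇒ Q<K, forward
Step 1:
                  X         C         M         A
  I         0.08884   0.08347    0.3555   0.01326
  C        -0.01837   0.02755   0.02755   0.01837
  E         0.07047     0.111    0.3831   0.03163
  solve Keq expr → x = 0.009184; check Q = 1.5490e-05
Then change container volume by factor 1.25 (V_new/V_old).
Step 2:
                  X         C         M         A
  I         0.05638   0.08882    0.3064    0.0253
  C       -0.007924   0.01189   0.01189  0.007924
  E         0.04845    0.1007    0.3183   0.03323
  solve Keq expr → x = 0.003962; check Q = 1.5490e-05
Then change container volume by factor 0.8 (V_new/V_old).
Step 3:
                  X         C         M         A
  I         0.06057    0.1259    0.3979   0.04153
  C        0.009906  -0.01486  -0.01486 -0.009906
  E         0.07047     0.111    0.3831   0.03163
  solve Keq expr → x = -0.004953; check Q = 1.5490e-05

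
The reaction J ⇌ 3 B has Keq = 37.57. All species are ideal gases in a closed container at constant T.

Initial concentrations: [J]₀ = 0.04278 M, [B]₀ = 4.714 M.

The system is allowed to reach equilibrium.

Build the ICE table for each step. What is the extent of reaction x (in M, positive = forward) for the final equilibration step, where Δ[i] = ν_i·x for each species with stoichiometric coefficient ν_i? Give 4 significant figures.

Q₀ = 2449 vs Keq = 37.57 ⇒ Q>K, reverse
Step 1:
                   J          B
  Initial    0.04278      4.714
  Change      0.6052     -1.816
  Equil        0.648      2.898
  solve Keq expr → x = -0.6052; check Q = 37.57

x = -0.6052 M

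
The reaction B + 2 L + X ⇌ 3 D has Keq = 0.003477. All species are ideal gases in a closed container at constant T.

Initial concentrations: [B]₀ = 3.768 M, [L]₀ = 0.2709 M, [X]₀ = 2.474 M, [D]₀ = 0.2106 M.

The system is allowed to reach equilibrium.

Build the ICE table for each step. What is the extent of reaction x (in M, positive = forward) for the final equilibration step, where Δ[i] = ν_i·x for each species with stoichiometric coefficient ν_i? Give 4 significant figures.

x = -0.02099 M

Q₀ = 0.01365 vs Keq = 0.003477 ⇒ Q>K, reverse
Step 1:
                  B         L         X         D
  init        3.768    0.2709     2.474    0.2106
  Δ         0.02099   0.04198   0.02099  -0.06297
  eq          3.789    0.3129     2.495    0.1476
  solve Keq expr → x = -0.02099; check Q = 0.003477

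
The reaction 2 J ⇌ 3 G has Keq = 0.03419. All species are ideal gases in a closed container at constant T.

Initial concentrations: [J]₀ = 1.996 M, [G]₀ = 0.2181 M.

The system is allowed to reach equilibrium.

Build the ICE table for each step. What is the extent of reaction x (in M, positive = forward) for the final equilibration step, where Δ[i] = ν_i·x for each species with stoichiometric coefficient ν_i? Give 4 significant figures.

Q₀ = 0.002604 vs Keq = 0.03419 ⇒ Q<K, forward
Step 1:
                   J          G
  I            1.996     0.2181
  C           -0.177     0.2655
  E            1.819     0.4836
  solve Keq expr → x = 0.08851; check Q = 0.03419

x = 0.08851 M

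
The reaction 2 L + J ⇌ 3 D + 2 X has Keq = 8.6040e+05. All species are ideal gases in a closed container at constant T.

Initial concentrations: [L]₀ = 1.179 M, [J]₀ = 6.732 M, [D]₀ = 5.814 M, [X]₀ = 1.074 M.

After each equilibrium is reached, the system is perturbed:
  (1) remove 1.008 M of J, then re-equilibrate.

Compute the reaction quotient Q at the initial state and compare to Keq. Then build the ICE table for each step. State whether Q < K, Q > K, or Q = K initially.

Q₀ = 24.22; Q < K (proceeds forward)

Q₀ = 24.22 vs Keq = 8.6040e+05 ⇒ Q<K, forward
Step 1:
                   L          J          D          X
  Initial      1.179      6.732      5.814      1.074
  Change      -1.159    -0.5794      1.738      1.159
  Equil      0.02014      6.153      7.552      2.233
  solve Keq expr → x = 0.5794; check Q = 8.6040e+05
Then remove 1.008 M of J.
Step 2:
                   L          J          D          X
  Initial    0.02014      5.145      7.552      2.233
  Change    0.001853 9.2632e-04  -0.002779  -0.001853
  Equil      0.02199      5.145       7.55      2.231
  solve Keq expr → x = -9.2632e-04; check Q = 8.6040e+05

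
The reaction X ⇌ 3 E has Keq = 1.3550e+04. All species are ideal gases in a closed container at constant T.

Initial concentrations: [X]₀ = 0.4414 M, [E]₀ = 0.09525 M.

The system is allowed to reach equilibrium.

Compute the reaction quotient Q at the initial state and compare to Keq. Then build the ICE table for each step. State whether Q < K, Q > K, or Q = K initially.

Q₀ = 0.001958; Q < K (proceeds forward)

Q₀ = 0.001958 vs Keq = 1.3550e+04 ⇒ Q<K, forward
Step 1:
                  X         E
  init       0.4414   0.09525
  Δ         -0.4412     1.324
  eq      2.1079e-04     1.419
  solve Keq expr → x = 0.4412; check Q = 1.3550e+04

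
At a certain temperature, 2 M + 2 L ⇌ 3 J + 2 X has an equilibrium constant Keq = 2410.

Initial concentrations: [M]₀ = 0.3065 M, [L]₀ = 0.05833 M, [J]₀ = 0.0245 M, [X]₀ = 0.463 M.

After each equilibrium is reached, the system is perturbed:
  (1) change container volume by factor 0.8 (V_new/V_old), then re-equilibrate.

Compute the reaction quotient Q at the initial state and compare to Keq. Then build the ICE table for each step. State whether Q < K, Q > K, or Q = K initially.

Q₀ = 0.009863; Q < K (proceeds forward)

Q₀ = 0.009863 vs Keq = 2410 ⇒ Q<K, forward
Step 1:
                    M           L           J           X
  Initial      0.3065     0.05833      0.0245       0.463
  Change     -0.05679    -0.05679     0.08518     0.05679
  Equil        0.2497     0.00154      0.1097      0.5198
  solve Keq expr → x = 0.02839; check Q = 2410
Then change container volume by factor 0.8 (V_new/V_old).
Step 2:
                    M           L           J           X
  Initial      0.3121    0.001925      0.1371      0.6497
  Change   2.1737e-04  2.1737e-04 -3.2606e-04 -2.1737e-04
  Equil        0.3124    0.002143      0.1368      0.6495
  solve Keq expr → x = -1.0869e-04; check Q = 2410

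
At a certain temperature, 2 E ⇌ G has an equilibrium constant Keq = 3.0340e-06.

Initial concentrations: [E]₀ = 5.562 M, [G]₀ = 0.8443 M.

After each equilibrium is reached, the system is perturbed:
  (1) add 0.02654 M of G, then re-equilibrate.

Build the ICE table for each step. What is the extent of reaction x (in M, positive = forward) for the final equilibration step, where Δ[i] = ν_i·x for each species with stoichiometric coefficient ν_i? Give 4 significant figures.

x = -0.02654 M

Q₀ = 0.02729 vs Keq = 3.0340e-06 ⇒ Q>K, reverse
Step 1:
                    E           G
  Initial       5.562      0.8443
  Change        1.688     -0.8441
  Equil          7.25  1.5949e-04
  solve Keq expr → x = -0.8441; check Q = 3.0340e-06
Then add 0.02654 M of G.
Step 2:
                    E           G
  Initial        7.25      0.0267
  Change      0.05308    -0.02654
  Equil         7.303  1.6183e-04
  solve Keq expr → x = -0.02654; check Q = 3.0340e-06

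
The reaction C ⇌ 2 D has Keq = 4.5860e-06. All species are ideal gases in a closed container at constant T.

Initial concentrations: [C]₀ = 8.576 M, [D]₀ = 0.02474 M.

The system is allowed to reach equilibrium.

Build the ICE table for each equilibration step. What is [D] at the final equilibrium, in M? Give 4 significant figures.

[D]_eq = 0.006275 M

Q₀ = 7.1370e-05 vs Keq = 4.5860e-06 ⇒ Q>K, reverse
Step 1:
                  C         D
  init        8.576   0.02474
  Δ        0.009233  -0.01847
  eq          8.585  0.006275
  solve Keq expr → x = -0.009233; check Q = 4.5860e-06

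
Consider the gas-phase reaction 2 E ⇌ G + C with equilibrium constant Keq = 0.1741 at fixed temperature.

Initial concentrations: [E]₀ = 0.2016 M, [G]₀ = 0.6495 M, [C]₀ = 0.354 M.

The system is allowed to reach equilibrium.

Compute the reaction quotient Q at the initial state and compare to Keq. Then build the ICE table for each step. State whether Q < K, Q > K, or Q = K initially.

Q₀ = 5.657 vs Keq = 0.1741 ⇒ Q>K, reverse
Step 1:
                  E         G         C
  I          0.2016    0.6495     0.354
  C          0.4122   -0.2061   -0.2061
  E          0.6138    0.4434    0.1479
  solve Keq expr → x = -0.2061; check Q = 0.1741

Q₀ = 5.657; Q > K (proceeds reverse)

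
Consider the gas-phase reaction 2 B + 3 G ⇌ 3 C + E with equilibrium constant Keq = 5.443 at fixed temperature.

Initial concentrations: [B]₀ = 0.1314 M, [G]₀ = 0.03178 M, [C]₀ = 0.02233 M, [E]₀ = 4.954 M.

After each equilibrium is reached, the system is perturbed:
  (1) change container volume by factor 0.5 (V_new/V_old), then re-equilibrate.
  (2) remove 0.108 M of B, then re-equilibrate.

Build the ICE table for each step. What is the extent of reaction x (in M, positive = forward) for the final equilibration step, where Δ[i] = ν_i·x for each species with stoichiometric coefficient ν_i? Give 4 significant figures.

Q₀ = 99.53 vs Keq = 5.443 ⇒ Q>K, reverse
Step 1:
                  B         G         C         E
  I          0.1314   0.03178   0.02233     4.954
  C        0.007078   0.01062  -0.01062 -0.003539
  E          0.1385    0.0424   0.01171      4.95
  solve Keq expr → x = -0.003539; check Q = 5.443
Then change container volume by factor 0.5 (V_new/V_old).
Step 2:
                  B         G         C         E
  I           0.277   0.08479   0.02343     9.901
  C       -0.002913  -0.00437   0.00437  0.001457
  E           0.274   0.08042    0.0278     9.902
  solve Keq expr → x = 0.001457; check Q = 5.443
Then remove 0.108 M of B.
Step 3:
                  B         G         C         E
  I           0.166   0.08042    0.0278     9.902
  C        0.004033  0.006049 -0.006049 -0.002016
  E          0.1701   0.08647   0.02175       9.9
  solve Keq expr → x = -0.002016; check Q = 5.443

x = -0.002016 M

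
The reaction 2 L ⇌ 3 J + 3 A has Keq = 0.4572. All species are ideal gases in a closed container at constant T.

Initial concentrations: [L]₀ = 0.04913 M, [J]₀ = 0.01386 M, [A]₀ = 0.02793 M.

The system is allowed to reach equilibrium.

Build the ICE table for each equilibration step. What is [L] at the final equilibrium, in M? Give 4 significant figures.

Q₀ = 2.4033e-08 vs Keq = 0.4572 ⇒ Q<K, forward
Step 1:
                    L           J           A
  I           0.04913     0.01386     0.02793
  C          -0.04796     0.07194     0.07194
  E          0.001173      0.0858     0.09987
  solve Keq expr → x = 0.02398; check Q = 0.4572

[L]_eq = 0.001173 M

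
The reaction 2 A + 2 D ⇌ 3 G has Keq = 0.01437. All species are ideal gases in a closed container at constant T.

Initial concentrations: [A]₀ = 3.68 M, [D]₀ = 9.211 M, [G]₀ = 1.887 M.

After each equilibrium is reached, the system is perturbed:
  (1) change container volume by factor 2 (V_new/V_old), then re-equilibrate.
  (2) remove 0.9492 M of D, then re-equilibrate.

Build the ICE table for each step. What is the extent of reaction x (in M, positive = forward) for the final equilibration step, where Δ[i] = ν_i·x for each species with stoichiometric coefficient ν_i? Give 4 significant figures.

x = -0.0362 M

Q₀ = 0.005848 vs Keq = 0.01437 ⇒ Q<K, forward
Step 1:
                   A          D          G
  Initial       3.68      9.211      1.887
  Change     -0.3077    -0.3077     0.4616
  Equil        3.372      8.903      2.349
  solve Keq expr → x = 0.1539; check Q = 0.01437
Then change container volume by factor 2 (V_new/V_old).
Step 2:
                   A          D          G
  Initial      1.686      4.452      1.174
  Change      0.1205     0.1205    -0.1808
  Equil        1.807      4.572     0.9935
  solve Keq expr → x = -0.06027; check Q = 0.01437
Then remove 0.9492 M of D.
Step 3:
                   A          D          G
  Initial      1.807      3.623     0.9935
  Change     0.07239    0.07239    -0.1086
  Equil        1.879      3.695     0.8849
  solve Keq expr → x = -0.0362; check Q = 0.01437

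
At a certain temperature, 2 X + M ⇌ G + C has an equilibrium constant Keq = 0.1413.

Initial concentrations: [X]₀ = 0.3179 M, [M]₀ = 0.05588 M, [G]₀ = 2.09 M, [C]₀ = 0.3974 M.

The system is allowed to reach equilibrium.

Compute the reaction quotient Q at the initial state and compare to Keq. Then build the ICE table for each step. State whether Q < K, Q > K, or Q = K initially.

Q₀ = 147.1; Q > K (proceeds reverse)

Q₀ = 147.1 vs Keq = 0.1413 ⇒ Q>K, reverse
Step 1:
                   X          M          G          C
  I           0.3179    0.05588       2.09     0.3974
  C           0.7213     0.3606    -0.3606    -0.3606
  E            1.039     0.4165      1.729    0.03675
  solve Keq expr → x = -0.3606; check Q = 0.1413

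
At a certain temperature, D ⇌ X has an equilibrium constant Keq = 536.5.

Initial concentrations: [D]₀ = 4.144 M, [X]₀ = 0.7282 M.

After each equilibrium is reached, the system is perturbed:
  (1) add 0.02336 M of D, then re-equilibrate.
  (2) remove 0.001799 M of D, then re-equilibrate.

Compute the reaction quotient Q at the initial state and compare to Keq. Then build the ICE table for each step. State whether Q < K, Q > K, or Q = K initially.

Q₀ = 0.1757; Q < K (proceeds forward)

Q₀ = 0.1757 vs Keq = 536.5 ⇒ Q<K, forward
Step 1:
                  D         X
  I           4.144    0.7282
  C          -4.135     4.135
  E        0.009065     4.863
  solve Keq expr → x = 4.135; check Q = 536.5
Then add 0.02336 M of D.
Step 2:
                  D         X
  I         0.03242     4.863
  C        -0.02332   0.02332
  E        0.009108     4.886
  solve Keq expr → x = 0.02332; check Q = 536.5
Then remove 0.001799 M of D.
Step 3:
                  D         X
  I        0.007309     4.886
  C        0.001796 -0.001796
  E        0.009105     4.885
  solve Keq expr → x = -0.001796; check Q = 536.5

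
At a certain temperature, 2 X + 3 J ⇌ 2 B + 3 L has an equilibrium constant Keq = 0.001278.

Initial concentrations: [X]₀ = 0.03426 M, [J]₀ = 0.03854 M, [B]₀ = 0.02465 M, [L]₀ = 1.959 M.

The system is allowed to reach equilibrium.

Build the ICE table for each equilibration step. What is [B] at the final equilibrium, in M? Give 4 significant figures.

Q₀ = 6.7987e+04 vs Keq = 0.001278 ⇒ Q>K, reverse
Step 1:
                   X          J          B          L
  I          0.03426    0.03854    0.02465      1.959
  C          0.02463    0.03695   -0.02463   -0.03695
  E          0.05889    0.07549 1.6388e-05      1.922
  solve Keq expr → x = -0.01232; check Q = 0.001278

[B]_eq = 1.6388e-05 M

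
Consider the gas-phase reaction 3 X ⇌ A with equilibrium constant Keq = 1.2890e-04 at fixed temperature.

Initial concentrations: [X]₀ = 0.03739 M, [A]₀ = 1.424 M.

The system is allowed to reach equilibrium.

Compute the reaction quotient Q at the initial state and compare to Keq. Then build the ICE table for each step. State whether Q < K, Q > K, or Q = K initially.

Q₀ = 2.7242e+04 vs Keq = 1.2890e-04 ⇒ Q>K, reverse
Step 1:
                    X           A
  I           0.03739       1.424
  C             4.242      -1.414
  E             4.279      0.0101
  solve Keq expr → x = -1.414; check Q = 1.2890e-04

Q₀ = 2.7242e+04; Q > K (proceeds reverse)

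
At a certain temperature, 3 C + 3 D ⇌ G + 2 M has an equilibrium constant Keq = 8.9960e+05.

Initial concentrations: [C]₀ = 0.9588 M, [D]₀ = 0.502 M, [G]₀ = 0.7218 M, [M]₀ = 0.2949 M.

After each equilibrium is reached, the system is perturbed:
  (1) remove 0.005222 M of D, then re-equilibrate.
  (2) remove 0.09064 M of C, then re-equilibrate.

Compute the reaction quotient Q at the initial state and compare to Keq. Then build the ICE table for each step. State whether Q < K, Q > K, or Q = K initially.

Q₀ = 0.563; Q < K (proceeds forward)

Q₀ = 0.563 vs Keq = 8.9960e+05 ⇒ Q<K, forward
Step 1:
                   C          D          G          M
  Initial     0.9588      0.502     0.7218     0.2949
  Change     -0.4867    -0.4867     0.1622     0.3245
  Equil       0.4721     0.0153      0.884     0.6194
  solve Keq expr → x = 0.1622; check Q = 8.9960e+05
Then remove 0.005222 M of D.
Step 2:
                   C          D          G          M
  Initial     0.4721    0.01008      0.884     0.6194
  Change    0.004998   0.004998  -0.001666  -0.003332
  Equil       0.4771    0.01508     0.8824      0.616
  solve Keq expr → x = -0.001666; check Q = 8.9960e+05
Then remove 0.09064 M of C.
Step 3:
                   C          D          G          M
  Initial     0.3865    0.01508     0.8824      0.616
  Change    0.003325   0.003325  -0.001108  -0.002217
  Equil       0.3898     0.0184     0.8813     0.6138
  solve Keq expr → x = -0.001108; check Q = 8.9960e+05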